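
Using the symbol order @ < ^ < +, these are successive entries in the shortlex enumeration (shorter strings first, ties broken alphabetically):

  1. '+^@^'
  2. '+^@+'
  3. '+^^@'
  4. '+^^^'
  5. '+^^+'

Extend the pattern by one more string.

Find the rightmost character of +^^+ below +, bump it to the next letter, and reset everything to its right to @.

+^+@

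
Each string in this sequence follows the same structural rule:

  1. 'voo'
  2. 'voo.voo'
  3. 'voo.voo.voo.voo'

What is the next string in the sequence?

Every step duplicates the string with '.' between the halves.
So the next term is two copies of voo.voo.voo.voo with '.' between the halves.

voo.voo.voo.voo.voo.voo.voo.voo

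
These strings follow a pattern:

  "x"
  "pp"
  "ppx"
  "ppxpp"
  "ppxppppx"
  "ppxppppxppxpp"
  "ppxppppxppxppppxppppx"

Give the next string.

Each term (from the third on) is the previous term followed by the one before it: term 3 = pp·x = ppx.
Continuing: ppxppppxppxppppxppppx · ppxppppxppxpp gives term 8.

ppxppppxppxppppxppppxppxppppxppxpp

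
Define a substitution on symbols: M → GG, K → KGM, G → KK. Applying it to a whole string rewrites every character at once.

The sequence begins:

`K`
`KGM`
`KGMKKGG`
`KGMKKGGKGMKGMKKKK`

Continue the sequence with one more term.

Rewriting the 17 symbols of KGMKKGGKGMKGMKKKK one by one yields KGM KK GG KGM KGM KK KK KGM KK GG KGM KK GG KGM KGM KGM KGM; concatenated:

KGMKKGGKGMKGMKKKKKGMKKGGKGMKKGGKGMKGMKGMKGM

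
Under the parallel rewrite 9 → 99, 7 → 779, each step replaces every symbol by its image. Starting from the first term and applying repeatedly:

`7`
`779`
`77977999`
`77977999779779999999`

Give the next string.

Applying the rule to each of the 20 symbols of 77977999779779999999 gives the pieces 779 779 99 779 779 99 99 99 779 779 99 779 779 99 99 99 99 99 99 99, which concatenate to the answer.

779779997797799999997797799977977999999999999999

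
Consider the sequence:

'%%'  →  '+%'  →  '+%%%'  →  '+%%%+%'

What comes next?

+%%%+%+%%%

Each term (from the third on) is the previous term followed by the one before it: term 3 = +%·%% = +%%%.
Continuing: +%%%+% · +%%% gives term 5.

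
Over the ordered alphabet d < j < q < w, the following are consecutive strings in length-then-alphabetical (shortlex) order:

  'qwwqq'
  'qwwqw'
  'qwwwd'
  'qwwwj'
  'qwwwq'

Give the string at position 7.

Continuing the enumeration 2 steps past qwwwq: qwwwq → qwwww → (answer).

wdddd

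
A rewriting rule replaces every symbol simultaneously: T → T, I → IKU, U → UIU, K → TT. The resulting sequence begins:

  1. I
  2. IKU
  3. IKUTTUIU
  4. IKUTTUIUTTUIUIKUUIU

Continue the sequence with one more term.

Replace each of the 19 characters of IKUTTUIUTTUIUIKUUIU in place — IKU TT UIU T T UIU IKU UIU T T UIU IKU UIU IKU TT UIU UIU IKU UIU — and concatenate.

IKUTTUIUTTUIUIKUUIUTTUIUIKUUIUIKUTTUIUUIUIKUUIU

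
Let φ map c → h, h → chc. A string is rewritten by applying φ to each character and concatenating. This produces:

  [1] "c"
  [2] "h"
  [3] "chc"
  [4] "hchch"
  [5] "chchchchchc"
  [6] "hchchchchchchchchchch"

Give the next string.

Applying the rule to each of the 21 symbols of hchchchchchchchchchch gives the pieces chc h chc h chc h chc h chc h chc h chc h chc h chc h chc h chc, which concatenate to the answer.

chchchchchchchchchchchchchchchchchchchchchc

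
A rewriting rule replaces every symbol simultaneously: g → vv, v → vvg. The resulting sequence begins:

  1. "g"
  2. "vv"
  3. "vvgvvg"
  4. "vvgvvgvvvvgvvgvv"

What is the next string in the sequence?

vvgvvgvvvvgvvgvvvvgvvgvvgvvgvvvvgvvgvvvvgvvg

φ(vvgvvgvvvvgvvgvv) expands symbol-by-symbol to vvg vvg vv vvg vvg vv vvg vvg vvg vvg vv vvg vvg vv vvg vvg; joining the 16 pieces gives the next term.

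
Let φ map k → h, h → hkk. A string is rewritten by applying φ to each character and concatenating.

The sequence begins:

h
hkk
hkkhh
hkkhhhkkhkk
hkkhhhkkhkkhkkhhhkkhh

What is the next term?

hkkhhhkkhkkhkkhhhkkhhhkkhhhkkhkkhkkhhhkkhkk

φ(hkkhhhkkhkkhkkhhhkkhh) expands symbol-by-symbol to hkk h h hkk hkk hkk h h hkk h h hkk h h hkk hkk hkk h h hkk hkk; joining the 21 pieces gives the next term.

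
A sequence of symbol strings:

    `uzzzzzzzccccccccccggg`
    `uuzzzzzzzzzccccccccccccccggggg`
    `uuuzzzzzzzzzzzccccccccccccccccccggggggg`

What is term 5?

Term n consists of n-1 u's, followed by 2n+3 z's, followed by 4n+2 c's, followed by 2n-1 g's, where the shown terms are n = 2, 3, 4.
Setting n = 6 gives 5, 15, 26, 11 characters in each block.

uuuuuzzzzzzzzzzzzzzzccccccccccccccccccccccccccggggggggggg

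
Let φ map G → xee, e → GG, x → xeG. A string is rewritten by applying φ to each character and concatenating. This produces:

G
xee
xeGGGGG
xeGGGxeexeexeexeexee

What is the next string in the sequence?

φ(xeGGGxeexeexeexeexee) expands symbol-by-symbol to xeG GG xee xee xee xeG GG GG xeG GG GG xeG GG GG xeG GG GG xeG GG GG; joining the 20 pieces gives the next term.

xeGGGxeexeexeexeGGGGGxeGGGGGxeGGGGGxeGGGGGxeGGGGG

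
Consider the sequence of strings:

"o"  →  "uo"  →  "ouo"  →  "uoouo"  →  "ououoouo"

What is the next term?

From term 3 onward, concatenate the second-to-last term with the last: o·uo = ouo, uo·ouo = uoouo, …
Continuing: uoouo · ououoouo gives term 6.

uoouoououoouo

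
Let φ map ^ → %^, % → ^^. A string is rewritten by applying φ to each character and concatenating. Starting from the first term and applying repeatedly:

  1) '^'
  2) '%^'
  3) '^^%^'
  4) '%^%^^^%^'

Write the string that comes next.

Expanding %^%^^^%^: %→^^, ^→%^, %→^^, ^→%^, ^→%^, ^→%^, %→^^, ^→%^. Concatenated: ^^ %^ ^^ %^ %^ %^ ^^ %^.

^^%^^^%^%^%^^^%^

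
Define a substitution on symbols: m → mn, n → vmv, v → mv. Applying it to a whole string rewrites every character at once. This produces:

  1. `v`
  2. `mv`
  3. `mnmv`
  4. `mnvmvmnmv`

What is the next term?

Rewriting each symbol of mnvmvmnmv: m→mn, n→vmv, v→mv, m→mn, v→mv, m→mn, n→vmv, m→mn, v→mv, which concatenates to mn vmv mv mn mv mn vmv mn mv.

mnvmvmvmnmvmnvmvmnmv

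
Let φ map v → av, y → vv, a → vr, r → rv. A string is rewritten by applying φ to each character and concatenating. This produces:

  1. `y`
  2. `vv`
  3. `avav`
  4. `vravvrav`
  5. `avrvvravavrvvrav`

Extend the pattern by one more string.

vravrvavavrvvravvravrvavavrvvrav

Applying the rule to each of the 16 symbols of avrvvravavrvvrav gives the pieces vr av rv av av rv vr av vr av rv av av rv vr av, which concatenate to the answer.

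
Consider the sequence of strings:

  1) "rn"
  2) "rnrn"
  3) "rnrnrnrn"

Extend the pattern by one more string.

rnrnrnrnrnrnrnrn

Every step duplicates the string.
So the next term is two copies of rnrnrnrn.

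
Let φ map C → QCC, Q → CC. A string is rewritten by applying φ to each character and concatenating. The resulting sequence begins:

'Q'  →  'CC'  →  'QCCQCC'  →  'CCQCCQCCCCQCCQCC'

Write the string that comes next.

φ(CCQCCQCCCCQCCQCC) expands symbol-by-symbol to QCC QCC CC QCC QCC CC QCC QCC QCC QCC CC QCC QCC CC QCC QCC; joining the 16 pieces gives the next term.

QCCQCCCCQCCQCCCCQCCQCCQCCQCCCCQCCQCCCCQCCQCC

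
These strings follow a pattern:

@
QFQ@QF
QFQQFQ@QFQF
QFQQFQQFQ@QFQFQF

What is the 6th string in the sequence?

QFQQFQQFQQFQQFQ@QFQFQFQFQF

s(k+1) = QFQ·s(k)·QF, so each term gains QFQ as a prefix and QF as a suffix.
From QFQQFQQFQ@QFQFQF, 2 further steps: QFQQFQQFQ@QFQFQF → QFQQFQQFQQFQ@QFQFQFQF → (answer).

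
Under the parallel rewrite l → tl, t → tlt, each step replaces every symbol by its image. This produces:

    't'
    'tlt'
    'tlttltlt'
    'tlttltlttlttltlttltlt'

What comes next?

Rewriting the 21 symbols of tlttltlttlttltlttltlt one by one yields tlt tl tlt tlt tl tlt tl tlt tlt tl tlt tlt tl tlt tl tlt tlt tl tlt tl tlt; concatenated:

tlttltlttlttltlttltlttlttltlttlttltlttltlttlttltlttltlt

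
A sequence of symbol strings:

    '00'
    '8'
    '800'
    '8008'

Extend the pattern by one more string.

From term 3 onward, concatenate the last term with the second-to-last: 8·00 = 800, 800·8 = 8008, …
So term 5 is 8008·800.

8008800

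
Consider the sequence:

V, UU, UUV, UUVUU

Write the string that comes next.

Each term (from the third on) is the previous term followed by the one before it: term 3 = UU·V = UUV.
Continuing: UUVUU · UUV gives term 5.

UUVUUUUV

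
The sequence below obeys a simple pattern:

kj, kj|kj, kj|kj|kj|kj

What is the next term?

kj|kj|kj|kj|kj|kj|kj|kj

Each string is two copies of the previous one joined by '|'.
One more doubling of kj|kj|kj|kj gives the answer.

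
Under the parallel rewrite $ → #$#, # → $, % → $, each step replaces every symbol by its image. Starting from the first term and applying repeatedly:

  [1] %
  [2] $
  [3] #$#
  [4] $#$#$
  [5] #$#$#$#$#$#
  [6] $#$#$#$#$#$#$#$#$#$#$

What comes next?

#$#$#$#$#$#$#$#$#$#$#$#$#$#$#$#$#$#$#$#$#$#

Applying the rule to each of the 21 symbols of $#$#$#$#$#$#$#$#$#$#$ gives the pieces #$# $ #$# $ #$# $ #$# $ #$# $ #$# $ #$# $ #$# $ #$# $ #$# $ #$#, which concatenate to the answer.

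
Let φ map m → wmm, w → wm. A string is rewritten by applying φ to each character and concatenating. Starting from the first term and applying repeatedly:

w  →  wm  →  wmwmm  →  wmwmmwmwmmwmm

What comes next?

Rewriting the 13 symbols of wmwmmwmwmmwmm one by one yields wm wmm wm wmm wmm wm wmm wm wmm wmm wm wmm wmm; concatenated:

wmwmmwmwmmwmmwmwmmwmwmmwmmwmwmmwmm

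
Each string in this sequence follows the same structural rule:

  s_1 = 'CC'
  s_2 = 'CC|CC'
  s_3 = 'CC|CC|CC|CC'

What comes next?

s(k+1) = s(k)·|·s(k) — each term doubles the last with '|' between the halves.
So the next term is two copies of CC|CC|CC|CC with '|' between the halves.

CC|CC|CC|CC|CC|CC|CC|CC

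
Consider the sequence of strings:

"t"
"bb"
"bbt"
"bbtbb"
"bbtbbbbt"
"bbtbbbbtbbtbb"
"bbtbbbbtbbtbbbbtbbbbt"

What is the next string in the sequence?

bbtbbbbtbbtbbbbtbbbbtbbtbbbbtbbtbb

Each term (from the third on) is the previous term followed by the one before it: term 3 = bb·t = bbt.
Continuing: bbtbbbbtbbtbbbbtbbbbt · bbtbbbbtbbtbb gives term 8.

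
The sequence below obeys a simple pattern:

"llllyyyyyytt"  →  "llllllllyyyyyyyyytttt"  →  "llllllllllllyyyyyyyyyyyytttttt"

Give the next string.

llllllllllllllllyyyyyyyyyyyyyyytttttttt

Term n consists of 4n l's, followed by 3n+3 y's, followed by 2n t's (n = 1, 2, …).
Setting n = 4 gives 16, 15, 8 characters in each block.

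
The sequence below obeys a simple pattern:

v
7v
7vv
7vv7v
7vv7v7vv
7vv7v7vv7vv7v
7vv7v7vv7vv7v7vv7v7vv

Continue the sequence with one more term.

7vv7v7vv7vv7v7vv7v7vv7vv7v7vv7vv7v

This is a Fibonacci-style word recurrence s(k) = s(k−1)·s(k−2): e.g. 7v·v = 7vv.
Continuing: 7vv7v7vv7vv7v7vv7v7vv · 7vv7v7vv7vv7v gives term 8.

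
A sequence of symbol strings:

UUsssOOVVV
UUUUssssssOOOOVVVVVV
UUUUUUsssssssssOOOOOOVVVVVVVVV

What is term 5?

Each string has the form U^{2n} s^{3n} O^{2n} V^{3n} (n = 1, 2, …).
For term 5, n = 5, so the run lengths are 10, 15, 10, 15.

UUUUUUUUUUsssssssssssssssOOOOOOOOOOVVVVVVVVVVVVVVV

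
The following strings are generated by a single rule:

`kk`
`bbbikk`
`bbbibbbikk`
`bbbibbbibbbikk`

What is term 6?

bbbibbbibbbibbbibbbikk

Every step adds bbbi at the front: s(k+1) = bbbi·s(k).
From bbbibbbibbbikk, 2 further steps: bbbibbbibbbikk → bbbibbbibbbibbbikk → (answer).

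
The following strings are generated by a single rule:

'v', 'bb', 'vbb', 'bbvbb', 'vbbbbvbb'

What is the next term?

Each term (from the third on) is the two preceding terms concatenated in order: term 3 = v·bb = vbb.
Continuing: bbvbb · vbbbbvbb gives term 6.

bbvbbvbbbbvbb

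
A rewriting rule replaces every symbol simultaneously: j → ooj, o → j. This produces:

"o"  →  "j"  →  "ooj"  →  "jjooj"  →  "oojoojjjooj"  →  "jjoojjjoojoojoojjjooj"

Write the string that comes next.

Applying the rule to each of the 21 symbols of jjoojjjoojoojoojjjooj gives the pieces ooj ooj j j ooj ooj ooj j j ooj j j ooj j j ooj ooj ooj j j ooj, which concatenate to the answer.

oojoojjjoojoojoojjjoojjjoojjjoojoojoojjjooj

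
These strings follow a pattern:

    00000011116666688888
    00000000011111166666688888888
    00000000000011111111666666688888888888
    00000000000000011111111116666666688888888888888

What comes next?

00000000000000000011111111111166666666688888888888888888

Each string has the form 0^{3n} 1^{2n} 6^{n+3} 8^{3n-1}, where the shown terms are n = 2, 3, 4, 5.
At n = 6 the blocks have lengths 18, 12, 9, 17.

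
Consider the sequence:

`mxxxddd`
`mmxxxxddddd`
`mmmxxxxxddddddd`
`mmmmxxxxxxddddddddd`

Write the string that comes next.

mmmmmxxxxxxxddddddddddd

Reading off run lengths: m runs 1, 2, 3, 4; x runs 3, 4, 5, 6; d runs 3, 5, 7, 9 — each is linear in n (n = 1, 2, …).
For the next term, n = 5, so the run lengths are 5, 7, 11.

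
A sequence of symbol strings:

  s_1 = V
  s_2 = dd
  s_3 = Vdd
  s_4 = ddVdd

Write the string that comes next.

This is a Fibonacci-style word recurrence s(k) = s(k−2)·s(k−1): e.g. V·dd = Vdd.
Continuing: Vdd · ddVdd gives term 5.

VddddVdd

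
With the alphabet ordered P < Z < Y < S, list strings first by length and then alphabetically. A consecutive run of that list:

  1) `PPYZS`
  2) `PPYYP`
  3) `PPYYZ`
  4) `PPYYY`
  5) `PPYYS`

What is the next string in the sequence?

Find the rightmost character of PPYYS below S, bump it to the next letter, and reset everything to its right to P.

PPYSP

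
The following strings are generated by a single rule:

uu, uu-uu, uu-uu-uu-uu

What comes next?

uu-uu-uu-uu-uu-uu-uu-uu

Every step duplicates the string with '-' between the halves.
One more doubling of uu-uu-uu-uu gives the answer.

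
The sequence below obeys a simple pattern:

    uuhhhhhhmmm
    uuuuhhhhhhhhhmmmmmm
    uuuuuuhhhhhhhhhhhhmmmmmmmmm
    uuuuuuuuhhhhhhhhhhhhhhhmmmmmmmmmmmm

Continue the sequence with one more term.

The n-th term is 2n u's then 3n+3 h's then 3n m's (n = 1, 2, …).
Setting n = 5 gives 10, 18, 15 characters in each block.

uuuuuuuuuuhhhhhhhhhhhhhhhhhhmmmmmmmmmmmmmmm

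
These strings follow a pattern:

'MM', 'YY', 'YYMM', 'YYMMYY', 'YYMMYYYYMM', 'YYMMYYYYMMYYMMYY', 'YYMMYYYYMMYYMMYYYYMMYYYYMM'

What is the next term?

YYMMYYYYMMYYMMYYYYMMYYYYMMYYMMYYYYMMYYMMYY

From term 3 onward, concatenate the last term with the second-to-last: YY·MM = YYMM, YYMM·YY = YYMMYY, …
The next term joins YYMMYYYYMMYYMMYYYYMMYYYYMM and YYMMYYYYMMYYMMYY.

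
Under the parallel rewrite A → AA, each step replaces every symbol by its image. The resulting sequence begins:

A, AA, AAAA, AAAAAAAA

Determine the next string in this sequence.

Expanding AAAAAAAA: A→AA, A→AA, A→AA, A→AA, A→AA, A→AA, A→AA, A→AA. Concatenated: AA AA AA AA AA AA AA AA.

AAAAAAAAAAAAAAAA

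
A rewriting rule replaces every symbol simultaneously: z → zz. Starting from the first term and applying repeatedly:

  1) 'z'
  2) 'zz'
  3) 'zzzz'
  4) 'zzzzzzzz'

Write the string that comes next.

Expanding zzzzzzzz: z→zz, z→zz, z→zz, z→zz, z→zz, z→zz, z→zz, z→zz. Concatenated: zz zz zz zz zz zz zz zz.

zzzzzzzzzzzzzzzz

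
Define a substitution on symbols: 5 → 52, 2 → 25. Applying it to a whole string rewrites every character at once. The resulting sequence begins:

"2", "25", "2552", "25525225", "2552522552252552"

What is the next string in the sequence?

25525225522525525225255225525225

φ(2552522552252552) expands symbol-by-symbol to 25 52 52 25 52 25 25 52 52 25 25 52 25 52 52 25; joining the 16 pieces gives the next term.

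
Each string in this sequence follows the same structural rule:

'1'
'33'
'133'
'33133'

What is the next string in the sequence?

This is a Fibonacci-style word recurrence s(k) = s(k−2)·s(k−1): e.g. 1·33 = 133.
So term 5 is 133·33133.

13333133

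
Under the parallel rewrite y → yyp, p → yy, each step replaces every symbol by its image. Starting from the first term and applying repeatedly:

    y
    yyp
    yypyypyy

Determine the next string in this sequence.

Apply φ to yypyypyy symbol by symbol: y→yyp, y→yyp, p→yy, y→yyp, y→yyp, p→yy, y→yyp, y→yyp; joined: yyp yyp yy yyp yyp yy yyp yyp.

yypyypyyyypyypyyyypyyp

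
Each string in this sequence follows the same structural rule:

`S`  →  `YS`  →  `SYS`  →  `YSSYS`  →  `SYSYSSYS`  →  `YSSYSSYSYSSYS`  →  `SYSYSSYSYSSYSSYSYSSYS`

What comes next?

From term 3 onward, concatenate the second-to-last term with the last: S·YS = SYS, YS·SYS = YSSYS, …
Continuing: YSSYSSYSYSSYS · SYSYSSYSYSSYSSYSYSSYS gives term 8.

YSSYSSYSYSSYSSYSYSSYSYSSYSSYSYSSYS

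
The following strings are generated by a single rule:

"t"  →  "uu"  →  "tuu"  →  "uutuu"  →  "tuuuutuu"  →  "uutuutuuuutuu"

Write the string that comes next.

tuuuutuuuutuutuuuutuu

From term 3 onward, concatenate the second-to-last term with the last: t·uu = tuu, uu·tuu = uutuu, …
Continuing: tuuuutuu · uutuutuuuutuu gives term 7.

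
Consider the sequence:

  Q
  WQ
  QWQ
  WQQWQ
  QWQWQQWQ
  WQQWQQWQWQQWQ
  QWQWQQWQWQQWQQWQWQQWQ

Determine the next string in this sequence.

From term 3 onward, concatenate the second-to-last term with the last: Q·WQ = QWQ, WQ·QWQ = WQQWQ, …
Continuing: WQQWQQWQWQQWQ · QWQWQQWQWQQWQQWQWQQWQ gives term 8.

WQQWQQWQWQQWQQWQWQQWQWQQWQQWQWQQWQ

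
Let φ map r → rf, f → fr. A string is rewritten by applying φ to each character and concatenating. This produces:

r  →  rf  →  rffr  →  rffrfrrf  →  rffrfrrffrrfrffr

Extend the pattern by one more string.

rffrfrrffrrfrffrfrrfrffrrffrfrrf

Replace each of the 16 characters of rffrfrrffrrfrffr in place — rf fr fr rf fr rf rf fr fr rf rf fr rf fr fr rf — and concatenate.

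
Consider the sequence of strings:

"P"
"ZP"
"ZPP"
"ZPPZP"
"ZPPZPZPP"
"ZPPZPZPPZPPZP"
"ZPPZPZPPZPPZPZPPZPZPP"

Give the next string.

ZPPZPZPPZPPZPZPPZPZPPZPPZPZPPZPPZP

This is a Fibonacci-style word recurrence s(k) = s(k−1)·s(k−2): e.g. ZP·P = ZPP.
So term 8 is ZPPZPZPPZPPZPZPPZPZPP·ZPPZPZPPZPPZP.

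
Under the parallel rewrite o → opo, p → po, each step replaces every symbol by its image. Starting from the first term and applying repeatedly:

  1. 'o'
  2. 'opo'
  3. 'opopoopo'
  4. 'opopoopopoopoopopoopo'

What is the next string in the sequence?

Replace each of the 21 characters of opopoopopoopoopopoopo in place — opo po opo po opo opo po opo po opo opo po opo opo po opo po opo opo po opo — and concatenate.

opopoopopoopoopopoopopoopoopopoopoopopoopopoopoopopoopo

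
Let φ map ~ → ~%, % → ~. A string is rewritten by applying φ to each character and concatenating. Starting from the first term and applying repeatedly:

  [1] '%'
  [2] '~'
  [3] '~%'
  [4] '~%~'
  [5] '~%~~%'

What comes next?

Rewriting each symbol of ~%~~%: ~→~%, %→~, ~→~%, ~→~%, %→~, which concatenates to ~% ~ ~% ~% ~.

~%~~%~%~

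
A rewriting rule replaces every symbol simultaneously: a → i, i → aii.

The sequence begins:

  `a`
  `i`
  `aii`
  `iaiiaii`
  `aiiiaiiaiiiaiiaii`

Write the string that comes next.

Replace each of the 17 characters of aiiiaiiaiiiaiiaii in place — i aii aii aii i aii aii i aii aii aii i aii aii i aii aii — and concatenate.

iaiiaiiaiiiaiiaiiiaiiaiiaiiiaiiaiiiaiiaii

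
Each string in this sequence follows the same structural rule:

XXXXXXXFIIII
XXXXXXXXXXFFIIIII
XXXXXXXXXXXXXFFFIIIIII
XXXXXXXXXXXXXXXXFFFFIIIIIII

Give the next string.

Term n consists of 3n+1 X's, followed by n-1 F's, followed by n+2 I's, where the shown terms are n = 2, 3, 4, 5.
At n = 6 the blocks have lengths 19, 5, 8.

XXXXXXXXXXXXXXXXXXXFFFFFIIIIIIII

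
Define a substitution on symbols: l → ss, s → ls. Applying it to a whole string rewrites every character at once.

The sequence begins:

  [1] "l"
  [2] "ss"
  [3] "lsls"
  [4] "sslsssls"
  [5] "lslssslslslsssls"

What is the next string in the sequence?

sslssslslslssslssslssslslslsssls

Replace each of the 16 characters of lslssslslslsssls in place — ss ls ss ls ls ls ss ls ss ls ss ls ls ls ss ls — and concatenate.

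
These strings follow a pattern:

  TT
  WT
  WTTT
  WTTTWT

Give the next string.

WTTTWTWTTT

From term 3 onward, concatenate the last term with the second-to-last: WT·TT = WTTT, WTTT·WT = WTTTWT, …
So term 5 is WTTTWT·WTTT.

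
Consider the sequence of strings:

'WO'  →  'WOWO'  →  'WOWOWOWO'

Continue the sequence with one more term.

Every step duplicates the string.
Doubling WOWOWOWO:

WOWOWOWOWOWOWOWO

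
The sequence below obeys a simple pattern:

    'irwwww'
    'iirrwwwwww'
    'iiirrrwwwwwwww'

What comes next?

iiiirrrrwwwwwwwwww

Reading off run lengths: i runs 1, 2, 3; r runs 1, 2, 3; w runs 4, 6, 8 — each is linear in n, where the shown terms are n = 2, 3, 4.
At n = 5 the blocks have lengths 4, 4, 10.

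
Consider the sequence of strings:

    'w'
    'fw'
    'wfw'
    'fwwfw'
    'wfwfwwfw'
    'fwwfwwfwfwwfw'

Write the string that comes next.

wfwfwwfwfwwfwwfwfwwfw

This is a Fibonacci-style word recurrence s(k) = s(k−2)·s(k−1): e.g. w·fw = wfw.
Continuing: wfwfwwfw · fwwfwwfwfwwfw gives term 7.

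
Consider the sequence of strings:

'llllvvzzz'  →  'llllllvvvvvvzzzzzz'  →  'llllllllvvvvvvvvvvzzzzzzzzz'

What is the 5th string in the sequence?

Reading off run lengths: l runs 4, 6, 8; v runs 2, 6, 10; z runs 3, 6, 9 — each is linear in n (n = 1, 2, …).
At n = 5 the blocks have lengths 12, 18, 15.

llllllllllllvvvvvvvvvvvvvvvvvvzzzzzzzzzzzzzzz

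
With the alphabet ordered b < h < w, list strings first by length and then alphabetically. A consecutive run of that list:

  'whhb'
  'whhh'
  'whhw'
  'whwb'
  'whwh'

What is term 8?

wwbh

Continuing the enumeration 3 steps past whwh: whwh → whww → wwbb → (answer).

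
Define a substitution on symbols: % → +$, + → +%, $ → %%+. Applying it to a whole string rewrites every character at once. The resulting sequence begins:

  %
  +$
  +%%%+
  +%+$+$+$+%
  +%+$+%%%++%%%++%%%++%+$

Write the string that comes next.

Applying the rule to each of the 23 symbols of +%+$+%%%++%%%++%%%++%+$ gives the pieces +% +$ +% %%+ +% +$ +$ +$ +% +% +$ +$ +$ +% +% +$ +$ +$ +% +% +$ +% %%+, which concatenate to the answer.

+%+$+%%%++%+$+$+$+%+%+$+$+$+%+%+$+$+$+%+%+$+%%%+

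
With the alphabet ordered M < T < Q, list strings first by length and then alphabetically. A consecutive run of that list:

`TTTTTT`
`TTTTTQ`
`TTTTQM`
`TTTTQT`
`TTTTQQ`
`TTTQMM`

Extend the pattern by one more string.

Find the rightmost character of TTTQMM below Q, bump it to the next letter, and reset everything to its right to M.

TTTQMT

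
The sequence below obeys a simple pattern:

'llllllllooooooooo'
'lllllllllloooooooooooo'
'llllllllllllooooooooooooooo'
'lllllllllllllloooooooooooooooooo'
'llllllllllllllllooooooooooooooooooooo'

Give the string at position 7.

llllllllllllllllllllooooooooooooooooooooooooooo

The n-th term is 2n+2 l's then 3n o's, where the shown terms are n = 3, 4, 5, 6, 7.
Setting n = 9 gives 20, 27 characters in each block.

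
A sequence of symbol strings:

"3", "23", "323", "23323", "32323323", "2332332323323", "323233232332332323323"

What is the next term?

2332332323323323233232332332323323

Each term (from the third on) is the two preceding terms concatenated in order: term 3 = 3·23 = 323.
So term 8 is 2332332323323·323233232332332323323.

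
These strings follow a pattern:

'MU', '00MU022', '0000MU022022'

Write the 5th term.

Each term wraps the previous one in 00 on the left and 022 on the right.
From 0000MU022022, 2 further steps: 0000MU022022 → 000000MU022022022 → (answer).

00000000MU022022022022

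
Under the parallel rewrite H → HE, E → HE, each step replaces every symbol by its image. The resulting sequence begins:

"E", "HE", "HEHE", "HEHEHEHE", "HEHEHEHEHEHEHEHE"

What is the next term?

Rewriting the 16 symbols of HEHEHEHEHEHEHEHE one by one yields HE HE HE HE HE HE HE HE HE HE HE HE HE HE HE HE; concatenated:

HEHEHEHEHEHEHEHEHEHEHEHEHEHEHEHE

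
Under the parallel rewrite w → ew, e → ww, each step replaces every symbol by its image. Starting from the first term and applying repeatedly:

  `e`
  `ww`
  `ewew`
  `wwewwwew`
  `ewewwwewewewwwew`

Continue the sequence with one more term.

Applying the rule to each of the 16 symbols of ewewwwewewewwwew gives the pieces ww ew ww ew ew ew ww ew ww ew ww ew ew ew ww ew, which concatenate to the answer.

wwewwwewewewwwewwwewwwewewewwwew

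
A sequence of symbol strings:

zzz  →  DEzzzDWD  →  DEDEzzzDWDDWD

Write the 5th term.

s(k+1) = DE·s(k)·DWD, so each term gains DE as a prefix and DWD as a suffix.
From DEDEzzzDWDDWD, 2 further steps: DEDEzzzDWDDWD → DEDEDEzzzDWDDWDDWD → (answer).

DEDEDEDEzzzDWDDWDDWDDWD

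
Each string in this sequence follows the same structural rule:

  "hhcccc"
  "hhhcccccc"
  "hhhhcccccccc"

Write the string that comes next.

Term n consists of n h's, followed by 2n c's, where the shown terms are n = 2, 3, 4.
At n = 5 the blocks have lengths 5, 10.

hhhhhcccccccccc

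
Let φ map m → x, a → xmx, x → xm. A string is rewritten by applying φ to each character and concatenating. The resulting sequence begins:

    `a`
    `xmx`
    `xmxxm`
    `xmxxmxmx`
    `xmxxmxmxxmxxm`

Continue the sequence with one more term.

xmxxmxmxxmxxmxmxxmxmx

Applying the rule to each of the 13 symbols of xmxxmxmxxmxxm gives the pieces xm x xm xm x xm x xm xm x xm xm x, which concatenate to the answer.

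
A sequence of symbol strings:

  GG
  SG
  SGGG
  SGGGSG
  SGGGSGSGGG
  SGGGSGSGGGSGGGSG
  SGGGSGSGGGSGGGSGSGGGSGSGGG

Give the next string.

From term 3 onward, concatenate the last term with the second-to-last: SG·GG = SGGG, SGGG·SG = SGGGSG, …
Continuing: SGGGSGSGGGSGGGSGSGGGSGSGGG · SGGGSGSGGGSGGGSG gives term 8.

SGGGSGSGGGSGGGSGSGGGSGSGGGSGGGSGSGGGSGGGSG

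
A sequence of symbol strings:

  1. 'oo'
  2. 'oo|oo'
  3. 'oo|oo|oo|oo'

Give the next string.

Each string is two copies of the previous one joined by '|'.
One more doubling of oo|oo|oo|oo gives the answer.

oo|oo|oo|oo|oo|oo|oo|oo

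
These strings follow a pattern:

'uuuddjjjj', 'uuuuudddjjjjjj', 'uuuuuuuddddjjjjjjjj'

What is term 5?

Each string has the form u^{2n-1} d^{n} j^{2n}, where the shown terms are n = 2, 3, 4.
At n = 6 the blocks have lengths 11, 6, 12.

uuuuuuuuuuuddddddjjjjjjjjjjjj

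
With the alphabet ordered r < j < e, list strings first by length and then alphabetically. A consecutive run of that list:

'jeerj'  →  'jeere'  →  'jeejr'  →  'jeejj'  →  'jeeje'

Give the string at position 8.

jeeee

Continuing the enumeration 3 steps past jeeje: jeeje → jeeer → jeeej → (answer).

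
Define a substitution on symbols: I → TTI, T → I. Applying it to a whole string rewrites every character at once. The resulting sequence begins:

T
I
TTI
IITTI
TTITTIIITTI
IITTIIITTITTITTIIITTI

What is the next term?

Rewriting the 21 symbols of IITTIIITTITTITTIIITTI one by one yields TTI TTI I I TTI TTI TTI I I TTI I I TTI I I TTI TTI TTI I I TTI; concatenated:

TTITTIIITTITTITTIIITTIIITTIIITTITTITTIIITTI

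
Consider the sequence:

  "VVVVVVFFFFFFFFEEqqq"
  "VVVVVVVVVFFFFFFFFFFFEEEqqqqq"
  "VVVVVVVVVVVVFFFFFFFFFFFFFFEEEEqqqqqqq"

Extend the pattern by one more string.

VVVVVVVVVVVVVVVFFFFFFFFFFFFFFFFFEEEEEqqqqqqqqq

Each string has the form V^{3n} F^{3n+2} E^{n} q^{2n-1}, where the shown terms are n = 2, 3, 4.
For the next term, n = 5, so the run lengths are 15, 17, 5, 9.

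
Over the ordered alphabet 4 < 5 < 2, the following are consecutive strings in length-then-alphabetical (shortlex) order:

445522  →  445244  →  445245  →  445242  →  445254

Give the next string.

445255

The successor of 445254 increments the rightmost position that isn't already 2 and resets every position after it to 4.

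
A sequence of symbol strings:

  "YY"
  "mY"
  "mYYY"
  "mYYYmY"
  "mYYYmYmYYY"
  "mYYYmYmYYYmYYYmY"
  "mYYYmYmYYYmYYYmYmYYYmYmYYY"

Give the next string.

mYYYmYmYYYmYYYmYmYYYmYmYYYmYYYmYmYYYmYYYmY

This is a Fibonacci-style word recurrence s(k) = s(k−1)·s(k−2): e.g. mY·YY = mYYY.
So term 8 is mYYYmYmYYYmYYYmYmYYYmYmYYY·mYYYmYmYYYmYYYmY.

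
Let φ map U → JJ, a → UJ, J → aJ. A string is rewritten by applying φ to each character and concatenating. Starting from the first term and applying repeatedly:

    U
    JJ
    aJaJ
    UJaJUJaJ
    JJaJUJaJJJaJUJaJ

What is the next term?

aJaJUJaJJJaJUJaJaJaJUJaJJJaJUJaJ

Replace each of the 16 characters of JJaJUJaJJJaJUJaJ in place — aJ aJ UJ aJ JJ aJ UJ aJ aJ aJ UJ aJ JJ aJ UJ aJ — and concatenate.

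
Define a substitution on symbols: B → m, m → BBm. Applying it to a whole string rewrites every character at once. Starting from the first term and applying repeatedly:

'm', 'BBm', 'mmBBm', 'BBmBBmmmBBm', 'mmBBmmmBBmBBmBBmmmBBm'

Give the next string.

BBmBBmmmBBmBBmBBmmmBBmmmBBmmmBBmBBmBBmmmBBm

Replace each of the 21 characters of mmBBmmmBBmBBmBBmmmBBm in place — BBm BBm m m BBm BBm BBm m m BBm m m BBm m m BBm BBm BBm m m BBm — and concatenate.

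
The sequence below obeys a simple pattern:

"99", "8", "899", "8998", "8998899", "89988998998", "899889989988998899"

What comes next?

Each term (from the third on) is the previous term followed by the one before it: term 3 = 8·99 = 899.
Continuing: 899889989988998899 · 89988998998 gives term 8.

89988998998899889989988998998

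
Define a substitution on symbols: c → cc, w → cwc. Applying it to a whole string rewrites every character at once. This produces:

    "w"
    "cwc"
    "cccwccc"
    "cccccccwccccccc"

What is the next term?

Rewriting the 15 symbols of cccccccwccccccc one by one yields cc cc cc cc cc cc cc cwc cc cc cc cc cc cc cc; concatenated:

cccccccccccccccwccccccccccccccc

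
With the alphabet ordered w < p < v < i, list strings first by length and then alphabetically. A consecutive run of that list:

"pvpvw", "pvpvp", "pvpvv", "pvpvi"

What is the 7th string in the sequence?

Advancing 3 positions from pvpvi through pvpvi → pvpiw → pvpip reaches term 7.

pvpiv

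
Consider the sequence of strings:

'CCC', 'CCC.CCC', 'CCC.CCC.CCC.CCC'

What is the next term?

CCC.CCC.CCC.CCC.CCC.CCC.CCC.CCC

Each string is two copies of the previous one joined by '.'.
One more doubling of CCC.CCC.CCC.CCC gives the answer.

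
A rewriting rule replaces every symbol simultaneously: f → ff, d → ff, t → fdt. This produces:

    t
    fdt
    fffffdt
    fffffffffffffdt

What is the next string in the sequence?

fffffffffffffffffffffffffffffdt

Applying the rule to each of the 15 symbols of fffffffffffffdt gives the pieces ff ff ff ff ff ff ff ff ff ff ff ff ff ff fdt, which concatenate to the answer.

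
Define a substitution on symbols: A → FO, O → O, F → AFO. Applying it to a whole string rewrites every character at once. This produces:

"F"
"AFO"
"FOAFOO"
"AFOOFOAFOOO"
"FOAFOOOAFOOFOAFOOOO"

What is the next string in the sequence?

AFOOFOAFOOOOFOAFOOOAFOOFOAFOOOOO

Applying the rule to each of the 19 symbols of FOAFOOOAFOOFOAFOOOO gives the pieces AFO O FO AFO O O O FO AFO O O AFO O FO AFO O O O O, which concatenate to the answer.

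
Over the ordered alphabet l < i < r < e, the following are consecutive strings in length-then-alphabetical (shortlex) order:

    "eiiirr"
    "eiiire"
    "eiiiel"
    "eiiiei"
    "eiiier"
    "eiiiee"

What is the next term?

eiirll

Find the rightmost character of eiiiee below e, bump it to the next letter, and reset everything to its right to l.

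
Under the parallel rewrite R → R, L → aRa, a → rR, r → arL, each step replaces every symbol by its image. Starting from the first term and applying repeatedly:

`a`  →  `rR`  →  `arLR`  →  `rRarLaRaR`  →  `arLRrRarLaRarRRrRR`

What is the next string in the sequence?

Rewriting the 18 symbols of arLRrRarLaRarRRrRR one by one yields rR arL aRa R arL R rR arL aRa rR R rR arL R R arL R R; concatenated:

rRarLaRaRarLRrRarLaRarRRrRarLRRarLRR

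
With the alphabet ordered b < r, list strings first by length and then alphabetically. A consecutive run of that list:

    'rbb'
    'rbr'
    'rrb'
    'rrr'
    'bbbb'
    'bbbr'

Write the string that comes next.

bbrb

The successor of bbbr increments the rightmost position that isn't already r and resets every position after it to b.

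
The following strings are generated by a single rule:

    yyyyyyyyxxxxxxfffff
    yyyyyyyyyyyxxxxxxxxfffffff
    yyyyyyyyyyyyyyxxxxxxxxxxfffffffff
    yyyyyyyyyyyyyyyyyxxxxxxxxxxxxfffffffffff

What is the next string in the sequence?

The n-th term is 3n+2 y's then 2n+2 x's then 2n+1 f's, where the shown terms are n = 2, 3, 4, 5.
For the next term, n = 6, so the run lengths are 20, 14, 13.

yyyyyyyyyyyyyyyyyyyyxxxxxxxxxxxxxxfffffffffffff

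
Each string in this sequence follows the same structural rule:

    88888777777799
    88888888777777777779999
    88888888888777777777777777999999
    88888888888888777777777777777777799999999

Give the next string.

88888888888888888777777777777777777777779999999999

Term n consists of 3n-1 8's, followed by 4n-1 7's, followed by 2n-2 9's, where the shown terms are n = 2, 3, 4, 5.
Setting n = 6 gives 17, 23, 10 characters in each block.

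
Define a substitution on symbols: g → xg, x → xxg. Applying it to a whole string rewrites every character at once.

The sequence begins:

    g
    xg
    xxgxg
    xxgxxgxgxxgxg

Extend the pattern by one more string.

Applying the rule to each of the 13 symbols of xxgxxgxgxxgxg gives the pieces xxg xxg xg xxg xxg xg xxg xg xxg xxg xg xxg xg, which concatenate to the answer.

xxgxxgxgxxgxxgxgxxgxgxxgxxgxgxxgxg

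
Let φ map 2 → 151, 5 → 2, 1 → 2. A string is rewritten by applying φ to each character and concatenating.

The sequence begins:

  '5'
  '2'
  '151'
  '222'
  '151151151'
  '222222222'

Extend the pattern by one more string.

151151151151151151151151151

Rewriting each symbol of 222222222: 2→151, 2→151, 2→151, 2→151, 2→151, 2→151, 2→151, 2→151, 2→151, which concatenates to 151 151 151 151 151 151 151 151 151.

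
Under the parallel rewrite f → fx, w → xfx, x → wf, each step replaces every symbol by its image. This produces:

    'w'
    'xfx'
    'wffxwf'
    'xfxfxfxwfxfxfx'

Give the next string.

Applying the rule to each of the 14 symbols of xfxfxfxwfxfxfx gives the pieces wf fx wf fx wf fx wf xfx fx wf fx wf fx wf, which concatenate to the answer.

wffxwffxwffxwfxfxfxwffxwffxwf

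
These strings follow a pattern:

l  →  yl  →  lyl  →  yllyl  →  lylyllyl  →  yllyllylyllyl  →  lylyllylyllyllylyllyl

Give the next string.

Each term (from the third on) is the two preceding terms concatenated in order: term 3 = l·yl = lyl.
Continuing: yllyllylyllyl · lylyllylyllyllylyllyl gives term 8.

yllyllylyllyllylyllylyllyllylyllyl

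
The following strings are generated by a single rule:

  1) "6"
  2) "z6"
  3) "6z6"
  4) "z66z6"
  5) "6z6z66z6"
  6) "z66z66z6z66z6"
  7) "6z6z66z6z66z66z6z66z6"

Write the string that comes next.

From term 3 onward, concatenate the second-to-last term with the last: 6·z6 = 6z6, z6·6z6 = z66z6, …
The next term joins z66z66z6z66z6 and 6z6z66z6z66z66z6z66z6.

z66z66z6z66z66z6z66z6z66z66z6z66z6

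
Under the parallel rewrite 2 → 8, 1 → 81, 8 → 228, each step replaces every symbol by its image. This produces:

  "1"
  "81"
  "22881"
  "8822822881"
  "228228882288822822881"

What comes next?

882288822822822888228228228882288822822881

φ(228228882288822822881) expands symbol-by-symbol to 8 8 228 8 8 228 228 228 8 8 228 228 228 8 8 228 8 8 228 228 81; joining the 21 pieces gives the next term.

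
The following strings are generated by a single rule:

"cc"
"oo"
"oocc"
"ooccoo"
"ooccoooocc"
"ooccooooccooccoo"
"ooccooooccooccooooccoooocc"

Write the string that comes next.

ooccooooccooccooooccooooccooccooooccooccoo

Each term (from the third on) is the previous term followed by the one before it: term 3 = oo·cc = oocc.
So term 8 is ooccooooccooccooooccoooocc·ooccooooccooccoo.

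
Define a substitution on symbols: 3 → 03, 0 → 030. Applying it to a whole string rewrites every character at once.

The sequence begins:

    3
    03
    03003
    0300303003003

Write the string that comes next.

Rewriting the 13 symbols of 0300303003003 one by one yields 030 03 030 030 03 030 03 030 030 03 030 030 03; concatenated:

0300303003003030030300300303003003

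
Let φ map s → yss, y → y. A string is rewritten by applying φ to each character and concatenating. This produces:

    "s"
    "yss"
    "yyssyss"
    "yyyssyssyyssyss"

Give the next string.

Rewriting the 15 symbols of yyyssyssyyssyss one by one yields y y y yss yss y yss yss y y yss yss y yss yss; concatenated:

yyyyssyssyyssyssyyyssyssyyssyss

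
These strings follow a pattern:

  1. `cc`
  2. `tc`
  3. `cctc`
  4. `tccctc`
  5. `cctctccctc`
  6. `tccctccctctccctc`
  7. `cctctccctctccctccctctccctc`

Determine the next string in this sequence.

tccctccctctccctccctctccctctccctccctctccctc

This is a Fibonacci-style word recurrence s(k) = s(k−2)·s(k−1): e.g. cc·tc = cctc.
The next term joins tccctccctctccctc and cctctccctctccctccctctccctc.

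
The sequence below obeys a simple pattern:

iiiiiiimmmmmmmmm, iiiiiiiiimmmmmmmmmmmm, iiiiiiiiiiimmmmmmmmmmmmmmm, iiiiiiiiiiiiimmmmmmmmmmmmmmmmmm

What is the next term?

Reading off run lengths: i runs 7, 9, 11, 13; m runs 9, 12, 15, 18 — each is linear in n, where the shown terms are n = 3, 4, 5, 6.
Setting n = 7 gives 15, 21 characters in each block.

iiiiiiiiiiiiiiimmmmmmmmmmmmmmmmmmmmm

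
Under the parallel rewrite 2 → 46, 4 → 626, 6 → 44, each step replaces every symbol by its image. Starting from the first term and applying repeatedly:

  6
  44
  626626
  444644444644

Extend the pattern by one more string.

Apply φ to 444644444644 symbol by symbol: 4→626, 4→626, 4→626, 6→44, 4→626, 4→626, 4→626, 4→626, 4→626, 6→44, 4→626, 4→626; joined: 626 626 626 44 626 626 626 626 626 44 626 626.

6266266264462662662662662644626626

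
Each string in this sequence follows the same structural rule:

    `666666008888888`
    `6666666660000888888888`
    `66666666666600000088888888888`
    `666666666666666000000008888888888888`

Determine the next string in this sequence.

6666666666666666660000000000888888888888888

Term n consists of 3n 6's, followed by 2n-2 0's, followed by 2n+3 8's, where the shown terms are n = 2, 3, 4, 5.
For the next term, n = 6, so the run lengths are 18, 10, 15.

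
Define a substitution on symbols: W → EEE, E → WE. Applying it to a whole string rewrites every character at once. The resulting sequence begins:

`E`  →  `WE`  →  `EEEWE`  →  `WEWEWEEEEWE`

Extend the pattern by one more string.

EEEWEEEEWEEEEWEWEWEWEEEEWE

Apply φ to WEWEWEEEEWE symbol by symbol: W→EEE, E→WE, W→EEE, E→WE, W→EEE, E→WE, E→WE, E→WE, E→WE, W→EEE, E→WE; joined: EEE WE EEE WE EEE WE WE WE WE EEE WE.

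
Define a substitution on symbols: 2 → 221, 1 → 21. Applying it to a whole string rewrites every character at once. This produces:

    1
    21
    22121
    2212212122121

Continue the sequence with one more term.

Rewriting the 13 symbols of 2212212122121 one by one yields 221 221 21 221 221 21 221 21 221 221 21 221 21; concatenated:

2212212122122121221212212212122121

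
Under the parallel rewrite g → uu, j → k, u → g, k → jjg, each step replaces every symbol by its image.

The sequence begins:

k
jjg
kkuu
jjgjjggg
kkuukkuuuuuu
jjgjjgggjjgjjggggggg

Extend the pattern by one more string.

kkuukkuuuuuukkuukkuuuuuuuuuuuuuu

φ(jjgjjgggjjgjjggggggg) expands symbol-by-symbol to k k uu k k uu uu uu k k uu k k uu uu uu uu uu uu uu; joining the 20 pieces gives the next term.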